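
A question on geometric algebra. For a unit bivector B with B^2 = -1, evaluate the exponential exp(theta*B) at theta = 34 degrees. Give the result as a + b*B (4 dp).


For a unit bivector B with B^2 = -1, the exponential series gives
e^(theta*B) = cos(theta) + sin(theta)*B (the GA analogue of Euler's formula).
theta = 34 degrees = 0.593412 rad
cos(34 deg) = 0.8290
sin(34 deg) = 0.5592
exp(theta*B) = 0.8290 + 0.5592*B


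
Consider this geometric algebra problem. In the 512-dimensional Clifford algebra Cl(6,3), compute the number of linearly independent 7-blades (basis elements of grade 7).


Number of grade-k basis blades in Cl(p,q) with n = p + q is C(n, k).
n = 6 + 3 = 9
C(9, 7) = 9! / (7! * 2!)
= 362880 / (5040 * 2)
= 36


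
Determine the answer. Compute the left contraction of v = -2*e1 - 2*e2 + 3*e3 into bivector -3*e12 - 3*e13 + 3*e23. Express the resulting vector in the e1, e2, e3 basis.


Left contraction v _| B = <vB>_1 (grade-1 part of the geometric product vB).
Using e1_|e12 = e2, e2_|e12 = -e1, e1_|e13 = e3, e3_|e13 = -e1, e2_|e23 = e3, e3_|e23 = -e2:
e1 coeff: -v2*b12 - v3*b13 = -(-2)*(-3) - (3)*(-3) = 3
e2 coeff: v1*b12 - v3*b23 = (-2)*(-3) - (3)*(3) = -3
e3 coeff: v1*b13 + v2*b23 = (-2)*(-3) + (-2)*(3) = 0
v _| B = 3*e1 - 3*e2 + 0*e3


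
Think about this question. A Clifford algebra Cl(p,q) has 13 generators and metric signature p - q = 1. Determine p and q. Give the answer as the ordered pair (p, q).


We need p + q = 13 and p - q = 1.
Adding: 2p = 13 + 1 = 14, so p = 7.
Then q = 13 - 7 = 6.
(p, q) = (7, 6)


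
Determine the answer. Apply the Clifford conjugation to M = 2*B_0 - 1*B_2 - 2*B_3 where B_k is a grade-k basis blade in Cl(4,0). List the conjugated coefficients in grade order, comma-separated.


Clifford conjugate sign for grade k: (-1)^(k(k+1)/2)
Grade 0: (-1)^(0*1/2) = (-1)^0 = 1, coeff 2 -> 2
Grade 2: (-1)^(2*3/2) = (-1)^3 = -1, coeff -1 -> 1
Grade 3: (-1)^(3*4/2) = (-1)^6 = 1, coeff -2 -> -2
Conjugated coefficients: 2, 1, -2


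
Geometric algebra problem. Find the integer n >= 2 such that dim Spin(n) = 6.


dim Spin(n) = dim so(n) = n(n-1)/2.
Solve n(n-1)/2 = 6, i.e. n^2 - n - 12 = 0.
Discriminant = 1 + 8*6 = 49
n = (1 + sqrt(49))/2 = (1 + 7)/2 = 4


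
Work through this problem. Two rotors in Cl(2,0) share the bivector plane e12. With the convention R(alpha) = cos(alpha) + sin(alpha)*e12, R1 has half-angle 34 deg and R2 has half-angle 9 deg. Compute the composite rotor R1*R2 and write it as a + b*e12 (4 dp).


Same-plane rotors commute and their half-angles add:
R1*R2 = cos(a1 + a2) + sin(a1 + a2)*e12.
a1 + a2 = 34 + 9 = 43 deg
cos(43 deg) = 0.7314
sin(43 deg) = 0.6820
R1*R2 = 0.7314 + 0.6820*e12


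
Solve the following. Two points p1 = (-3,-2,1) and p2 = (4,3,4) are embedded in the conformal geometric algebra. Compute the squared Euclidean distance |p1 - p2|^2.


p1 - p2 = (-7, -5, -3)
|p1 - p2|^2 = (-7)^2 + (-5)^2 + (-3)^2
= 49 + 25 + 9
= 83


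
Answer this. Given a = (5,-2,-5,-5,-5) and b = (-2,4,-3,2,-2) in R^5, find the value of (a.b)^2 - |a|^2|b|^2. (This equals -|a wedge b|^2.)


a . b = 5*(-2) + (-2)*4 + (-5)*(-3) + (-5)*2 + (-5)*(-2)
= -10 + (-8) + 15 + (-10) + 10 = -3
|a|^2 = 5^2 + (-2)^2 + (-5)^2 + (-5)^2 + (-5)^2 = 104
|b|^2 = (-2)^2 + 4^2 + (-3)^2 + 2^2 + (-2)^2 = 37
(a.b)^2 = (-3)^2 = 9
|a|^2 * |b|^2 = 104 * 37 = 3848
Result = 9 - 3848 = -3839


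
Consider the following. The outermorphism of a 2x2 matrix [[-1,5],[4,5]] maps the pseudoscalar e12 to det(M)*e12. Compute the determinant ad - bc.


The outermorphism of a linear map f sends e1^e2 to f(e1)^f(e2).
f(e1) = -1*e1 + 4*e2
f(e2) = 5*e1 + 5*e2
f(e1) ^ f(e2) = (-1*e1 + 4*e2) ^ (5*e1 + 5*e2)
= (-1)*5*e12 + 4*5*e21
= (-5 - 20)*e12
= -25*e12
Coefficient = -25


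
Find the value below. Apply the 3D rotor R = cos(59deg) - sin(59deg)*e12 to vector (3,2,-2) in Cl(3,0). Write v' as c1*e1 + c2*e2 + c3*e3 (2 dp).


Rotor R = cos(59deg) - sin(59deg)*e12
Rotation angle theta = 2 * 59 = 118 degrees in the e12 plane (e1 -> e2).
The component perpendicular to the plane (e3) is invariant: v'_3 = v3 = -2.00
cos(118deg) = -0.4695, sin(118deg) = 0.8829
v'_1 = v1*cos(theta) - v2*sin(theta) = 3*(-0.4695) - 2*0.8829 = -3.17
v'_2 = v1*sin(theta) + v2*cos(theta) = 3*0.8829 + 2*(-0.4695) = 1.71
v' = -3.17*e1 + 1.71*e2 - 2.00*e3


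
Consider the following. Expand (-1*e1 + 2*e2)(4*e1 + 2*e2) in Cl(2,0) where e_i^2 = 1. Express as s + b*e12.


Expand: (-1*e1 + 2*e2)(4*e1 + 2*e2)
= (-1)*4*e1e1 + (-1)*2*e1e2 + 2*4*e2e1 + 2*2*e2e2
Using e1^2 = e2^2 = 1, e2e1 = -e1e2:
Scalar part s = (-1)*4 + 2*2 = -4 + 4 = 0
Bivector part b = (-1)*2 - 2*4 = -2 - 8 = -10
uv = 0 - 10*e12


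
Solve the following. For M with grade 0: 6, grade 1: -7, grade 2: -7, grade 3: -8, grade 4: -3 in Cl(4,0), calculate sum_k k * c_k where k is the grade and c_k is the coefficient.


Grade-weighted sum = sum of grade_k * coefficient_k
0*6 = 0
1*(-7) = -7
2*(-7) = -14
3*(-8) = -24
4*(-3) = -12
Total = 0 + (-7) + (-14) + (-24) + (-12) = -57


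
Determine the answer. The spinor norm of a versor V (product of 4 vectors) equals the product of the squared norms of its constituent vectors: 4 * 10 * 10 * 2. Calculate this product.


Spinor norm N(V) = |v1|^2 * |v2|^2 * ... * |v4|^2
= 4 * 10 * 10 * 2
Running product: 4, 40, 400, 800
N(V) = 800


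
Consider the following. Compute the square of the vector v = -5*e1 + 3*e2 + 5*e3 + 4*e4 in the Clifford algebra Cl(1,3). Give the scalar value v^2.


v^2 = sum of c_i^2 * e_i^2
Positive signature terms (e_i^2 = +1): (-5)^2 = 25
Negative signature terms (e_j^2 = -1): 3^2 + 5^2 + 4^2 = 50
v^2 = 25 - 50 = -25


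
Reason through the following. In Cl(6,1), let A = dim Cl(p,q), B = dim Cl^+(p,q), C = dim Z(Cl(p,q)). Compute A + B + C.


n = 6 + 1 = 7
Total dim = 2^7 = 128
Even subalgebra dim = 2^6 = 64
n is odd, so center dim = 2
Sum = 128 + 64 + 2 = 194


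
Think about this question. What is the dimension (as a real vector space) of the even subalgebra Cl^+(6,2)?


Even subalgebra dimension = 2^(n-1)
n = 6 + 2 = 8
2^(8 - 1) = 2^7 = 128
Verification: sum of C(8,k) for even k = 1 + 28 + 70 + 28 + 1 = 128
Result = 128


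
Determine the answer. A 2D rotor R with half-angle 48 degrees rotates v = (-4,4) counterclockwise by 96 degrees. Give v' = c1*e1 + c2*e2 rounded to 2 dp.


Rotor R = cos(48deg) - sin(48deg)*e12
Rotation angle theta = 2 * 48 = 96 degrees
v' = R*v*~R rotates v by theta.
cos(96deg) = -0.1045, sin(96deg) = 0.9945
v'_1 = -4*cos(96deg) - 4*sin(96deg)
= -4*(-0.1045) - 4*0.9945
= -3.56
v'_2 = -4*sin(96deg) + 4*cos(96deg)
= -4*0.9945 + 4*(-0.1045)
= -4.40
v' = -3.56*e1 - 4.40*e2


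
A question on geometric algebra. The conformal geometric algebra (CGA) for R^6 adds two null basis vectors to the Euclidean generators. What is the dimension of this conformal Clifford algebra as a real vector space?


The conformal model of R^6 uses Cl(7,1): the 6 Euclidean generators plus two extra orthogonal generators e+ (e+^2 = +1) and e- (e-^2 = -1), from which the null vectors e0, einf are built.
Number of generators m = 6 + 2 = 8.
dim Cl(p,q) = 2^m = 2^8 = 256


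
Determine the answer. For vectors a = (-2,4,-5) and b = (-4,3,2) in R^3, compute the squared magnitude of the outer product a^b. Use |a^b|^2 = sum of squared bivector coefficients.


a wedge b = (a1*b2 - a2*b1)*e12 + (a1*b3 - a3*b1)*e13 + (a2*b3 - a3*b2)*e23
e12 coeff: (-2)*3 - 4*(-4) = -6 - (-16) = 10
e13 coeff: (-2)*2 - (-5)*(-4) = -4 - 20 = -24
e23 coeff: 4*2 - (-5)*3 = 8 - (-15) = 23
|a wedge b|^2 = 10^2 + (-24)^2 + 23^2
= 100 + 576 + 529
= 1205


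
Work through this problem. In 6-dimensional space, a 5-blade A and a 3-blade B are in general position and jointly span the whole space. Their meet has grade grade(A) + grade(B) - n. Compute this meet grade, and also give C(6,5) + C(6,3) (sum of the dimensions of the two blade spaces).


Meet grade = grade(A) + grade(B) - n
= 5 + 3 - 6 = 2
C(6,5) = 6
C(6,3) = 20
dim_A + dim_B = 6 + 20 = 26


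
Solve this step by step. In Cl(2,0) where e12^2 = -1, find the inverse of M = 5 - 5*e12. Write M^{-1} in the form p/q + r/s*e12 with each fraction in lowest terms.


M = 5 - 5*e12, where e12^2 = -1.
Since M commutes with its reverse ~M = a - b*e12, M * ~M = a^2 - b^2*e12^2 = a^2 + b^2.
So M^{-1} = ~M / (a^2 + b^2) = (a - b*e12)/(a^2 + b^2).
a^2 + b^2 = 25 + 25 = 50
Scalar part = 5/50 = 1/10
Bivector coeff = 5/50 = 1/10
M^{-1} = 1/10 + 1/10*e12


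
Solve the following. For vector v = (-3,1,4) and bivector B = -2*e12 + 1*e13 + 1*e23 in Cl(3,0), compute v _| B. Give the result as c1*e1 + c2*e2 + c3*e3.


Left contraction v _| B = <vB>_1 (grade-1 part of the geometric product vB).
Using e1_|e12 = e2, e2_|e12 = -e1, e1_|e13 = e3, e3_|e13 = -e1, e2_|e23 = e3, e3_|e23 = -e2:
e1 coeff: -v2*b12 - v3*b13 = -(1)*(-2) - (4)*(1) = -2
e2 coeff: v1*b12 - v3*b23 = (-3)*(-2) - (4)*(1) = 2
e3 coeff: v1*b13 + v2*b23 = (-3)*(1) + (1)*(1) = -2
v _| B = -2*e1 + 2*e2 - 2*e3


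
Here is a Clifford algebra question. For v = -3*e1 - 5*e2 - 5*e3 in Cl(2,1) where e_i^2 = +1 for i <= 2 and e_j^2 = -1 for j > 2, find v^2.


v^2 = sum of c_i^2 * e_i^2
Positive signature terms (e_i^2 = +1): (-3)^2 + (-5)^2 = 34
Negative signature terms (e_j^2 = -1): (-5)^2 = 25
v^2 = 34 - 25 = 9


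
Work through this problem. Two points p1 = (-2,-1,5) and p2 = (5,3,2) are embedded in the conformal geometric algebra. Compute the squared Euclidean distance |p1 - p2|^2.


p1 - p2 = (-7, -4, 3)
|p1 - p2|^2 = (-7)^2 + (-4)^2 + 3^2
= 49 + 16 + 9
= 74


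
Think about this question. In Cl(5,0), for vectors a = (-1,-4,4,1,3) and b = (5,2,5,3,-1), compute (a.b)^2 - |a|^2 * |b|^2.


a . b = (-1)*5 + (-4)*2 + 4*5 + 1*3 + 3*(-1)
= -5 + (-8) + 20 + 3 + (-3) = 7
|a|^2 = (-1)^2 + (-4)^2 + 4^2 + 1^2 + 3^2 = 43
|b|^2 = 5^2 + 2^2 + 5^2 + 3^2 + (-1)^2 = 64
(a.b)^2 = 7^2 = 49
|a|^2 * |b|^2 = 43 * 64 = 2752
Result = 49 - 2752 = -2703


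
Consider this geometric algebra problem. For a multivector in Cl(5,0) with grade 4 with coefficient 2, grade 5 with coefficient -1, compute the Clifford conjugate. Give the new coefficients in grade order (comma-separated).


Clifford conjugate sign for grade k: (-1)^(k(k+1)/2)
Grade 4: (-1)^(4*5/2) = (-1)^10 = 1, coeff 2 -> 2
Grade 5: (-1)^(5*6/2) = (-1)^15 = -1, coeff -1 -> 1
Conjugated coefficients: 2, 1


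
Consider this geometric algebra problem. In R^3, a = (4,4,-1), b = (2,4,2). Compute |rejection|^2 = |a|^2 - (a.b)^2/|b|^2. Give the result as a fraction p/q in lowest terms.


|a|^2 = 4^2 + 4^2 + (-1)^2 = 33
|b|^2 = 2^2 + 4^2 + 2^2 = 24
a . b = 4*2 + 4*4 + (-1)*2 = 22
(a.b)^2 = 22^2 = 484
|rej|^2 = 33 - 484/24
= (792 - 484)/24
= 308/24
In lowest terms: 77/6


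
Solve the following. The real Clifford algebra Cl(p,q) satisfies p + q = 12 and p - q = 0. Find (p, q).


We need p + q = 12 and p - q = 0.
Adding: 2p = 12 + 0 = 12, so p = 6.
Then q = 12 - 6 = 6.
(p, q) = (6, 6)


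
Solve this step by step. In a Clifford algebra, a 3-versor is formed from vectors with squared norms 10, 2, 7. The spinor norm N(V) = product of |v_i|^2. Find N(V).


Spinor norm N(V) = |v1|^2 * |v2|^2 * ... * |v3|^2
= 10 * 2 * 7
Running product: 10, 20, 140
N(V) = 140


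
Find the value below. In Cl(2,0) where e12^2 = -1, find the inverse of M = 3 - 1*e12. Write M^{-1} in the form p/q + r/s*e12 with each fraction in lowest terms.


M = 3 - 1*e12, where e12^2 = -1.
Since M commutes with its reverse ~M = a - b*e12, M * ~M = a^2 - b^2*e12^2 = a^2 + b^2.
So M^{-1} = ~M / (a^2 + b^2) = (a - b*e12)/(a^2 + b^2).
a^2 + b^2 = 9 + 1 = 10
Scalar part = 3/10 = 3/10
Bivector coeff = 1/10 = 1/10
M^{-1} = 3/10 + 1/10*e12


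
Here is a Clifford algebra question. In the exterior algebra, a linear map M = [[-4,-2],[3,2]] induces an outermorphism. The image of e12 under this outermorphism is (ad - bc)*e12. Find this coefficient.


The outermorphism of a linear map f sends e1^e2 to f(e1)^f(e2).
f(e1) = -4*e1 + 3*e2
f(e2) = -2*e1 + 2*e2
f(e1) ^ f(e2) = (-4*e1 + 3*e2) ^ (-2*e1 + 2*e2)
= (-4)*2*e12 + 3*(-2)*e21
= (-8 - (-6))*e12
= -2*e12
Coefficient = -2


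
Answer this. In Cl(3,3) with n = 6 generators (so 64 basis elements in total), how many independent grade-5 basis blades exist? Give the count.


Number of grade-k basis blades in Cl(p,q) with n = p + q is C(n, k).
n = 3 + 3 = 6
C(6, 5) = 6! / (5! * 1!)
= 720 / (120 * 1)
= 6


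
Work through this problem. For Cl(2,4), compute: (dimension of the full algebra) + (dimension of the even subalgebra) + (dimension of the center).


n = 2 + 4 = 6
Total dim = 2^6 = 64
Even subalgebra dim = 2^5 = 32
n is even, so center dim = 1
Sum = 64 + 32 + 1 = 97


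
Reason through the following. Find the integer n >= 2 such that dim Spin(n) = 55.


dim Spin(n) = dim so(n) = n(n-1)/2.
Solve n(n-1)/2 = 55, i.e. n^2 - n - 110 = 0.
Discriminant = 1 + 8*55 = 441
n = (1 + sqrt(441))/2 = (1 + 21)/2 = 11


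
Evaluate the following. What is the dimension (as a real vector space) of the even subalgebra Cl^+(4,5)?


Even subalgebra dimension = 2^(n-1)
n = 4 + 5 = 9
2^(9 - 1) = 2^8 = 256
Verification: sum of C(9,k) for even k = 1 + 36 + 126 + 84 + 9 = 256
Result = 256


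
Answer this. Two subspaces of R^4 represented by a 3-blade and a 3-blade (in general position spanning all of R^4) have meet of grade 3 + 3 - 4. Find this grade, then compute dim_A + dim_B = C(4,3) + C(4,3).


Meet grade = grade(A) + grade(B) - n
= 3 + 3 - 4 = 2
C(4,3) = 4
C(4,3) = 4
dim_A + dim_B = 4 + 4 = 8


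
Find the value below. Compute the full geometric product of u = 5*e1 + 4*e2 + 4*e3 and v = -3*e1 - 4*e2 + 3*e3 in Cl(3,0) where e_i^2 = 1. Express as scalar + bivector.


In Cl(3,0): e_i^2 = 1, e_ie_j = -e_je_i for i != j.
Scalar part = u . v = 5*(-3) + 4*(-4) + 4*3
= -15 + (-16) + 12 = -19
e12 coeff = 5*(-4) - 4*(-3) = -20 - (-12) = -8
e13 coeff = 5*3 - 4*(-3) = 15 - (-12) = 27
e23 coeff = 4*3 - 4*(-4) = 12 - (-16) = 28
uv = -19 - 8*e12 + 27*e13 + 28*e23


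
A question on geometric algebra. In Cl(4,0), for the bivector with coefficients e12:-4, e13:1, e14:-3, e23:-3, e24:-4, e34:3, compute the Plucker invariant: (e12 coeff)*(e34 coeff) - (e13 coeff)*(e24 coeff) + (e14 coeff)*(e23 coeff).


Plucker relation: af - be + cd
a*f = (-4)*3 = -12
b*e = 1*(-4) = -4
c*d = (-3)*(-3) = 9
af - be + cd = -12 - (-4) + 9
= 1


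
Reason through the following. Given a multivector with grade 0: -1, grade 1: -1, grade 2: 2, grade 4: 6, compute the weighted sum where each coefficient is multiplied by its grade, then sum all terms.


Grade-weighted sum = sum of grade_k * coefficient_k
0*(-1) = 0
1*(-1) = -1
2*2 = 4
4*6 = 24
Total = 0 + (-1) + 4 + 24 = 27


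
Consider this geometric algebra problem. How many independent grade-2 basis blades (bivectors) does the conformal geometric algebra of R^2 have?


The conformal model of R^2 uses Cl(3,1) with m = 2 + 2 = 4 generators.
Number of grade-2 blades = C(m, 2) = C(4, 2)
= 4*3/2 = 6


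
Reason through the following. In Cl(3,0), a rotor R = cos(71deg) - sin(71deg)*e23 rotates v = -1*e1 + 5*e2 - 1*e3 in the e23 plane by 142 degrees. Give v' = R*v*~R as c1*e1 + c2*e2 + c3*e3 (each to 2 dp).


Rotor R = cos(71deg) - sin(71deg)*e23
Rotation angle theta = 2 * 71 = 142 degrees in the e23 plane (e2 -> e3).
The component perpendicular to the plane (e1) is invariant: v'_1 = v1 = -1.00
cos(142deg) = -0.7880, sin(142deg) = 0.6157
v'_2 = v2*cos(theta) - v3*sin(theta) = 5*(-0.7880) - (-1)*0.6157 = -3.32
v'_3 = v2*sin(theta) + v3*cos(theta) = 5*0.6157 + (-1)*(-0.7880) = 3.87
v' = -1.00*e1 - 3.32*e2 + 3.87*e3


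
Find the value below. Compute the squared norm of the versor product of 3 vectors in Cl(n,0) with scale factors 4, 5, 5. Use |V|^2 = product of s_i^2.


Each vector v_i has |v_i|^2 = s_i^2
Squared scales: 4^2 = 16, 5^2 = 25, 5^2 = 25
|V|^2 = 16 * 25 * 25
= 10000


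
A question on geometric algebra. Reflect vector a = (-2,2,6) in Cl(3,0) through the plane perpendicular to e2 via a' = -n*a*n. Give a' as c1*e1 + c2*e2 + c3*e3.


Reflection formula: a' = -n*a*n, with n = e2 (unit vector, n^2 = 1).
For reflection through hyperplane perp to e2:
The component along e2 flips sign, others stay.
a = (-2, 2, 6)
a' = (-2, -2, 6)
a' = -2*e1 - 2*e2 + 6*e3


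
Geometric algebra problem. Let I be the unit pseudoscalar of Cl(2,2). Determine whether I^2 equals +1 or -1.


The pseudoscalar I = e1...e_n (product of all n generators) of Cl(p,q) satisfies I^2 = (-1)^(q + n(n-1)/2).
p = 2, q = 2, n = p + q = 4
n(n-1)/2 = 4 * 3 / 2 = 6
Exponent = q + n(n-1)/2 = 2 + 6 = 8
I^2 = (-1)^8 = +1


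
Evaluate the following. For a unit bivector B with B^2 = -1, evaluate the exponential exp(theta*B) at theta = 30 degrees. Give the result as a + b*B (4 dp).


For a unit bivector B with B^2 = -1, the exponential series gives
e^(theta*B) = cos(theta) + sin(theta)*B (the GA analogue of Euler's formula).
theta = 30 degrees = 0.523599 rad
cos(30 deg) = 0.8660
sin(30 deg) = 0.5000
exp(theta*B) = 0.8660 + 0.5000*B


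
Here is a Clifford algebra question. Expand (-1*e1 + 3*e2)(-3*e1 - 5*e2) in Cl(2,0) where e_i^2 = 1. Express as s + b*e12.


Expand: (-1*e1 + 3*e2)(-3*e1 - 5*e2)
= (-1)*(-3)*e1e1 + (-1)*(-5)*e1e2 + 3*(-3)*e2e1 + 3*(-5)*e2e2
Using e1^2 = e2^2 = 1, e2e1 = -e1e2:
Scalar part s = (-1)*(-3) + 3*(-5) = 3 + (-15) = -12
Bivector part b = (-1)*(-5) - 3*(-3) = 5 - (-9) = 14
uv = -12 + 14*e12


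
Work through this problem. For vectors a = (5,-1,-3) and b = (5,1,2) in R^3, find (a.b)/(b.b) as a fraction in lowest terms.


Projection coefficient = (a . b) / (b . b)
a . b = 5*5 + (-1)*1 + (-3)*2
= 25 + (-1) + (-6) = 18
b . b = 5^2 + 1^2 + 2^2
= 25 + 1 + 4 = 30
Coefficient = 18/30
In lowest terms: 3/5


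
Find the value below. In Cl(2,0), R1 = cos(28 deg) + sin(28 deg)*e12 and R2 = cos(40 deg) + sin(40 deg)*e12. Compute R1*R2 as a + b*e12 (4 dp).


Same-plane rotors commute and their half-angles add:
R1*R2 = cos(a1 + a2) + sin(a1 + a2)*e12.
a1 + a2 = 28 + 40 = 68 deg
cos(68 deg) = 0.3746
sin(68 deg) = 0.9272
R1*R2 = 0.3746 + 0.9272*e12


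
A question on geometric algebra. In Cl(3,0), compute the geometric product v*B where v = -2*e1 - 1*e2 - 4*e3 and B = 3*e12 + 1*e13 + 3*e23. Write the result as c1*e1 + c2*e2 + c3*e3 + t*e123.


vB has grade-1 (vector) and grade-3 (trivector) parts: vB = (v _| B) + (v ^ B).
Vector part <vB>_1:
  e1: -v2*b12 - v3*b13 = -(-1)*(3) - (-4)*(1) = 7
  e2: v1*b12 - v3*b23 = (-2)*(3) - (-4)*(3) = 6
  e3: v1*b13 + v2*b23 = (-2)*(1) + (-1)*(3) = -5
Trivector part <vB>_3:
  e123: v1*b23 - v2*b13 + v3*b12 = (-2)*(3) - (-1)*(1) + (-4)*(3) = -17
vB = 7*e1 + 6*e2 - 5*e3 - 17*e123


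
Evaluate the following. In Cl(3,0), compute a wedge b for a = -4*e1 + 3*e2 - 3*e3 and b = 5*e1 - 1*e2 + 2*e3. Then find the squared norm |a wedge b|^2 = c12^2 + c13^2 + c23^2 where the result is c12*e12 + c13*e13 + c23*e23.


a wedge b = (a1*b2 - a2*b1)*e12 + (a1*b3 - a3*b1)*e13 + (a2*b3 - a3*b2)*e23
e12 coeff: (-4)*(-1) - 3*5 = 4 - 15 = -11
e13 coeff: (-4)*2 - (-3)*5 = -8 - (-15) = 7
e23 coeff: 3*2 - (-3)*(-1) = 6 - 3 = 3
|a wedge b|^2 = (-11)^2 + 7^2 + 3^2
= 121 + 49 + 9
= 179


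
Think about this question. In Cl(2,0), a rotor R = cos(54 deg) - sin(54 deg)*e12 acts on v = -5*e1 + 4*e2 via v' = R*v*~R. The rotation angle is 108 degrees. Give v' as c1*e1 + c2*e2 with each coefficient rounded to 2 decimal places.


Rotor R = cos(54deg) - sin(54deg)*e12
Rotation angle theta = 2 * 54 = 108 degrees
v' = R*v*~R rotates v by theta.
cos(108deg) = -0.3090, sin(108deg) = 0.9511
v'_1 = -5*cos(108deg) - 4*sin(108deg)
= -5*(-0.3090) - 4*0.9511
= -2.26
v'_2 = -5*sin(108deg) + 4*cos(108deg)
= -5*0.9511 + 4*(-0.3090)
= -5.99
v' = -2.26*e1 - 5.99*e2


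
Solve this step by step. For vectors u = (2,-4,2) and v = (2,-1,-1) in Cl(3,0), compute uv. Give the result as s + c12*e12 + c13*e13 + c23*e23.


In Cl(3,0): e_i^2 = 1, e_ie_j = -e_je_i for i != j.
Scalar part = u . v = 2*2 + (-4)*(-1) + 2*(-1)
= 4 + 4 + (-2) = 6
e12 coeff = 2*(-1) - (-4)*2 = -2 - (-8) = 6
e13 coeff = 2*(-1) - 2*2 = -2 - 4 = -6
e23 coeff = (-4)*(-1) - 2*(-1) = 4 - (-2) = 6
uv = 6 + 6*e12 - 6*e13 + 6*e23


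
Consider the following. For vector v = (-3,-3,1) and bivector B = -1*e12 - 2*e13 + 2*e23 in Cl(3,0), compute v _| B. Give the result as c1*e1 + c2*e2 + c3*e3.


Left contraction v _| B = <vB>_1 (grade-1 part of the geometric product vB).
Using e1_|e12 = e2, e2_|e12 = -e1, e1_|e13 = e3, e3_|e13 = -e1, e2_|e23 = e3, e3_|e23 = -e2:
e1 coeff: -v2*b12 - v3*b13 = -(-3)*(-1) - (1)*(-2) = -1
e2 coeff: v1*b12 - v3*b23 = (-3)*(-1) - (1)*(2) = 1
e3 coeff: v1*b13 + v2*b23 = (-3)*(-2) + (-3)*(2) = 0
v _| B = -1*e1 + 1*e2 + 0*e3


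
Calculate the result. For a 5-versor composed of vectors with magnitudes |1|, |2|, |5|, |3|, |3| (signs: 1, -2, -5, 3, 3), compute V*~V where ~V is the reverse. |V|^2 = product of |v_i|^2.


Each vector v_i has |v_i|^2 = s_i^2
Squared scales: 1^2 = 1, (-2)^2 = 4, (-5)^2 = 25, 3^2 = 9, 3^2 = 9
|V|^2 = 1 * 4 * 25 * 9 * 9
= 8100


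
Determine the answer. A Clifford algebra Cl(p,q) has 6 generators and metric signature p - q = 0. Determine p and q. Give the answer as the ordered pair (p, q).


We need p + q = 6 and p - q = 0.
Adding: 2p = 6 + 0 = 6, so p = 3.
Then q = 6 - 3 = 3.
(p, q) = (3, 3)


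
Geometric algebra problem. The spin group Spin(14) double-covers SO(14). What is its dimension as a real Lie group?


Spin(n) double-covers SO(n); both have Lie algebra so(n) of dimension n(n-1)/2.
n = 14
n(n-1) = 14 * 13 = 182
dim Spin(14) = 182/2 = 91


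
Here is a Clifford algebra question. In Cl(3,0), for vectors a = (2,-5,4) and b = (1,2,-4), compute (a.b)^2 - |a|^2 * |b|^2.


a . b = 2*1 + (-5)*2 + 4*(-4)
= 2 + (-10) + (-16) = -24
|a|^2 = 2^2 + (-5)^2 + 4^2 = 45
|b|^2 = 1^2 + 2^2 + (-4)^2 = 21
(a.b)^2 = (-24)^2 = 576
|a|^2 * |b|^2 = 45 * 21 = 945
Result = 576 - 945 = -369


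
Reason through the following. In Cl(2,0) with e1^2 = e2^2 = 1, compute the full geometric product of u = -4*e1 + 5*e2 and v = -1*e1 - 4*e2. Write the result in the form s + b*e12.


Expand: (-4*e1 + 5*e2)(-1*e1 - 4*e2)
= (-4)*(-1)*e1e1 + (-4)*(-4)*e1e2 + 5*(-1)*e2e1 + 5*(-4)*e2e2
Using e1^2 = e2^2 = 1, e2e1 = -e1e2:
Scalar part s = (-4)*(-1) + 5*(-4) = 4 + (-20) = -16
Bivector part b = (-4)*(-4) - 5*(-1) = 16 - (-5) = 21
uv = -16 + 21*e12


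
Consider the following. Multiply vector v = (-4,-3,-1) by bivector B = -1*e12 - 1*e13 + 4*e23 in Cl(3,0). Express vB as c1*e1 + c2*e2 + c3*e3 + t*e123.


vB has grade-1 (vector) and grade-3 (trivector) parts: vB = (v _| B) + (v ^ B).
Vector part <vB>_1:
  e1: -v2*b12 - v3*b13 = -(-3)*(-1) - (-1)*(-1) = -4
  e2: v1*b12 - v3*b23 = (-4)*(-1) - (-1)*(4) = 8
  e3: v1*b13 + v2*b23 = (-4)*(-1) + (-3)*(4) = -8
Trivector part <vB>_3:
  e123: v1*b23 - v2*b13 + v3*b12 = (-4)*(4) - (-3)*(-1) + (-1)*(-1) = -18
vB = -4*e1 + 8*e2 - 8*e3 - 18*e123


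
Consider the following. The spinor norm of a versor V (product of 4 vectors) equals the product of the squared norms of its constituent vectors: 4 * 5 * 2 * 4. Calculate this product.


Spinor norm N(V) = |v1|^2 * |v2|^2 * ... * |v4|^2
= 4 * 5 * 2 * 4
Running product: 4, 20, 40, 160
N(V) = 160


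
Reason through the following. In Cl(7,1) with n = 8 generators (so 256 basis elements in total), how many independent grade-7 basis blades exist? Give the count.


Number of grade-k basis blades in Cl(p,q) with n = p + q is C(n, k).
n = 7 + 1 = 8
C(8, 7) = 8! / (7! * 1!)
= 40320 / (5040 * 1)
= 8


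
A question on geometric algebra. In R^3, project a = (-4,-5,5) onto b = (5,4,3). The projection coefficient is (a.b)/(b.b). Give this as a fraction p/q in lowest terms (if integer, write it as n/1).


Projection coefficient = (a . b) / (b . b)
a . b = (-4)*5 + (-5)*4 + 5*3
= -20 + (-20) + 15 = -25
b . b = 5^2 + 4^2 + 3^2
= 25 + 16 + 9 = 50
Coefficient = -25/50
In lowest terms: -1/2


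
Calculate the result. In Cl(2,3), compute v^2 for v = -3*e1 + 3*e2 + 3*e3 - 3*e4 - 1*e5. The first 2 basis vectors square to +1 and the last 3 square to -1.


v^2 = sum of c_i^2 * e_i^2
Positive signature terms (e_i^2 = +1): (-3)^2 + 3^2 = 18
Negative signature terms (e_j^2 = -1): 3^2 + (-3)^2 + (-1)^2 = 19
v^2 = 18 - 19 = -1


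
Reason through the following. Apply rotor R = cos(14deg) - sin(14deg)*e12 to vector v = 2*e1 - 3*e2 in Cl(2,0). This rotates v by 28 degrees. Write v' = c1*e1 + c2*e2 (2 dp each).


Rotor R = cos(14deg) - sin(14deg)*e12
Rotation angle theta = 2 * 14 = 28 degrees
v' = R*v*~R rotates v by theta.
cos(28deg) = 0.8829, sin(28deg) = 0.4695
v'_1 = 2*cos(28deg) - (-3)*sin(28deg)
= 2*0.8829 - (-3)*0.4695
= 3.17
v'_2 = 2*sin(28deg) + (-3)*cos(28deg)
= 2*0.4695 + (-3)*0.8829
= -1.71
v' = 3.17*e1 - 1.71*e2


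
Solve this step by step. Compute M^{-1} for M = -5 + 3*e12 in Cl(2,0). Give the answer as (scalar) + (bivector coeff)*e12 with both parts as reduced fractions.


M = -5 + 3*e12, where e12^2 = -1.
Since M commutes with its reverse ~M = a - b*e12, M * ~M = a^2 - b^2*e12^2 = a^2 + b^2.
So M^{-1} = ~M / (a^2 + b^2) = (a - b*e12)/(a^2 + b^2).
a^2 + b^2 = 25 + 9 = 34
Scalar part = -5/34 = -5/34
Bivector coeff = -3/34 = -3/34
M^{-1} = -5/34 - 3/34*e12


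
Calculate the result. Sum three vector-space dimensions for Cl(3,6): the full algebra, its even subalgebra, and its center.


n = 3 + 6 = 9
Total dim = 2^9 = 512
Even subalgebra dim = 2^8 = 256
n is odd, so center dim = 2
Sum = 512 + 256 + 2 = 770


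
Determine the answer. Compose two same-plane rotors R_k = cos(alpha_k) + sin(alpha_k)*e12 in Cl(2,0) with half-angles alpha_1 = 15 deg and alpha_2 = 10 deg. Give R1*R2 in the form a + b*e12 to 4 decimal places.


Same-plane rotors commute and their half-angles add:
R1*R2 = cos(a1 + a2) + sin(a1 + a2)*e12.
a1 + a2 = 15 + 10 = 25 deg
cos(25 deg) = 0.9063
sin(25 deg) = 0.4226
R1*R2 = 0.9063 + 0.4226*e12


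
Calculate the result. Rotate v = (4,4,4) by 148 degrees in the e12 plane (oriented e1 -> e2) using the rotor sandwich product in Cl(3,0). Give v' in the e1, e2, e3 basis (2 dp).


Rotor R = cos(74deg) - sin(74deg)*e12
Rotation angle theta = 2 * 74 = 148 degrees in the e12 plane (e1 -> e2).
The component perpendicular to the plane (e3) is invariant: v'_3 = v3 = 4.00
cos(148deg) = -0.8480, sin(148deg) = 0.5299
v'_1 = v1*cos(theta) - v2*sin(theta) = 4*(-0.8480) - 4*0.5299 = -5.51
v'_2 = v1*sin(theta) + v2*cos(theta) = 4*0.5299 + 4*(-0.8480) = -1.27
v' = -5.51*e1 - 1.27*e2 + 4.00*e3


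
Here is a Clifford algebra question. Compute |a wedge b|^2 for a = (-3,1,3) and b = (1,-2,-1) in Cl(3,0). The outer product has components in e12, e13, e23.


a wedge b = (a1*b2 - a2*b1)*e12 + (a1*b3 - a3*b1)*e13 + (a2*b3 - a3*b2)*e23
e12 coeff: (-3)*(-2) - 1*1 = 6 - 1 = 5
e13 coeff: (-3)*(-1) - 3*1 = 3 - 3 = 0
e23 coeff: 1*(-1) - 3*(-2) = -1 - (-6) = 5
|a wedge b|^2 = 5^2 + 0^2 + 5^2
= 25 + 0 + 25
= 50


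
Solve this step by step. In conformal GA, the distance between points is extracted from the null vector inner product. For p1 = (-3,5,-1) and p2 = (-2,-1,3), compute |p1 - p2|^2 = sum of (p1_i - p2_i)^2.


p1 - p2 = (-1, 6, -4)
|p1 - p2|^2 = (-1)^2 + 6^2 + (-4)^2
= 1 + 36 + 16
= 53


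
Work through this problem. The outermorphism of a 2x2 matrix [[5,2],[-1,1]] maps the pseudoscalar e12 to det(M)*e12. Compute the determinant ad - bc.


The outermorphism of a linear map f sends e1^e2 to f(e1)^f(e2).
f(e1) = 5*e1 - 1*e2
f(e2) = 2*e1 + 1*e2
f(e1) ^ f(e2) = (5*e1 - 1*e2) ^ (2*e1 + 1*e2)
= 5*1*e12 + (-1)*2*e21
= (5 - (-2))*e12
= 7*e12
Coefficient = 7


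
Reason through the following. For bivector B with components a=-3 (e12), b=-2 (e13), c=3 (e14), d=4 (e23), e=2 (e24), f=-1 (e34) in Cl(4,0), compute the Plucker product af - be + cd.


Plucker relation: af - be + cd
a*f = (-3)*(-1) = 3
b*e = (-2)*2 = -4
c*d = 3*4 = 12
af - be + cd = 3 - (-4) + 12
= 19


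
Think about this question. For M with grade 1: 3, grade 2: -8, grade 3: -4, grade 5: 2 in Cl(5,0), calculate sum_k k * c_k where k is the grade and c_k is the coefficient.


Grade-weighted sum = sum of grade_k * coefficient_k
1*3 = 3
2*(-8) = -16
3*(-4) = -12
5*2 = 10
Total = 3 + (-16) + (-12) + 10 = -15


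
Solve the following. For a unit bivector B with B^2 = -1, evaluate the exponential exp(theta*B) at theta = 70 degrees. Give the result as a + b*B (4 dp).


For a unit bivector B with B^2 = -1, the exponential series gives
e^(theta*B) = cos(theta) + sin(theta)*B (the GA analogue of Euler's formula).
theta = 70 degrees = 1.22173 rad
cos(70 deg) = 0.3420
sin(70 deg) = 0.9397
exp(theta*B) = 0.3420 + 0.9397*B


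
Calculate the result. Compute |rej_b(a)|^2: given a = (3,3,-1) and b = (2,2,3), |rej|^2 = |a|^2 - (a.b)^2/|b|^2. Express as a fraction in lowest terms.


|a|^2 = 3^2 + 3^2 + (-1)^2 = 19
|b|^2 = 2^2 + 2^2 + 3^2 = 17
a . b = 3*2 + 3*2 + (-1)*3 = 9
(a.b)^2 = 9^2 = 81
|rej|^2 = 19 - 81/17
= (323 - 81)/17
= 242/17
In lowest terms: 242/17


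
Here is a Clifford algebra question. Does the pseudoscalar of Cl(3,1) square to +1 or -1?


The pseudoscalar I = e1...e_n (product of all n generators) of Cl(p,q) satisfies I^2 = (-1)^(q + n(n-1)/2).
p = 3, q = 1, n = p + q = 4
n(n-1)/2 = 4 * 3 / 2 = 6
Exponent = q + n(n-1)/2 = 1 + 6 = 7
I^2 = (-1)^7 = -1


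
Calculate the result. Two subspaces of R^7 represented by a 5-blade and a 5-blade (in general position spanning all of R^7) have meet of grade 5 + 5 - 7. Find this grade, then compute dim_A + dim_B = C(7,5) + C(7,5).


Meet grade = grade(A) + grade(B) - n
= 5 + 5 - 7 = 3
C(7,5) = 21
C(7,5) = 21
dim_A + dim_B = 21 + 21 = 42


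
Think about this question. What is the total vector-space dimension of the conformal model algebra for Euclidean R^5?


The conformal model of R^5 uses Cl(6,1): the 5 Euclidean generators plus two extra orthogonal generators e+ (e+^2 = +1) and e- (e-^2 = -1), from which the null vectors e0, einf are built.
Number of generators m = 5 + 2 = 7.
dim Cl(p,q) = 2^m = 2^7 = 128


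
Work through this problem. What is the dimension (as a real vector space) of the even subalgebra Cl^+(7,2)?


Even subalgebra dimension = 2^(n-1)
n = 7 + 2 = 9
2^(9 - 1) = 2^8 = 256
Verification: sum of C(9,k) for even k = 1 + 36 + 126 + 84 + 9 = 256
Result = 256


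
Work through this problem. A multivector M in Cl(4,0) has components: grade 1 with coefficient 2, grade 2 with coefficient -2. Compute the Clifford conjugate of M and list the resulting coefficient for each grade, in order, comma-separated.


Clifford conjugate sign for grade k: (-1)^(k(k+1)/2)
Grade 1: (-1)^(1*2/2) = (-1)^1 = -1, coeff 2 -> -2
Grade 2: (-1)^(2*3/2) = (-1)^3 = -1, coeff -2 -> 2
Conjugated coefficients: -2, 2


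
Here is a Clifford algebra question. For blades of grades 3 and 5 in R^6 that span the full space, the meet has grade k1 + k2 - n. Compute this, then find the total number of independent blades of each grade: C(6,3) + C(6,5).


Meet grade = grade(A) + grade(B) - n
= 3 + 5 - 6 = 2
C(6,3) = 20
C(6,5) = 6
dim_A + dim_B = 20 + 6 = 26


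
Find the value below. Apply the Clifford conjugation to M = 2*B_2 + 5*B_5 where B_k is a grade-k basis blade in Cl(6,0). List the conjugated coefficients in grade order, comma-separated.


Clifford conjugate sign for grade k: (-1)^(k(k+1)/2)
Grade 2: (-1)^(2*3/2) = (-1)^3 = -1, coeff 2 -> -2
Grade 5: (-1)^(5*6/2) = (-1)^15 = -1, coeff 5 -> -5
Conjugated coefficients: -2, -5


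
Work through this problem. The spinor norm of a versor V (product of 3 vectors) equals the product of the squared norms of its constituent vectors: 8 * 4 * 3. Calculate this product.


Spinor norm N(V) = |v1|^2 * |v2|^2 * ... * |v3|^2
= 8 * 4 * 3
Running product: 8, 32, 96
N(V) = 96


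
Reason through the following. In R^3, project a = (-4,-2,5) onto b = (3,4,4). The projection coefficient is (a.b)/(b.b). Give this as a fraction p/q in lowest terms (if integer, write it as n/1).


Projection coefficient = (a . b) / (b . b)
a . b = (-4)*3 + (-2)*4 + 5*4
= -12 + (-8) + 20 = 0
b . b = 3^2 + 4^2 + 4^2
= 9 + 16 + 16 = 41
Coefficient = 0/41
In lowest terms: 0/1


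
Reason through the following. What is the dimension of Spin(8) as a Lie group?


Spin(n) double-covers SO(n); both have Lie algebra so(n) of dimension n(n-1)/2.
n = 8
n(n-1) = 8 * 7 = 56
dim Spin(8) = 56/2 = 28


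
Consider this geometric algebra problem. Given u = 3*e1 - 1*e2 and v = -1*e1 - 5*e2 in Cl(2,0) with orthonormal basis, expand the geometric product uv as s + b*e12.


Expand: (3*e1 - 1*e2)(-1*e1 - 5*e2)
= 3*(-1)*e1e1 + 3*(-5)*e1e2 + (-1)*(-1)*e2e1 + (-1)*(-5)*e2e2
Using e1^2 = e2^2 = 1, e2e1 = -e1e2:
Scalar part s = 3*(-1) + (-1)*(-5) = -3 + 5 = 2
Bivector part b = 3*(-5) - (-1)*(-1) = -15 - 1 = -16
uv = 2 - 16*e12


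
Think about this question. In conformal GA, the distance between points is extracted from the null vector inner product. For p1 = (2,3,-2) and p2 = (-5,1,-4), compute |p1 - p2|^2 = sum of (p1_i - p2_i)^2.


p1 - p2 = (7, 2, 2)
|p1 - p2|^2 = 7^2 + 2^2 + 2^2
= 49 + 4 + 4
= 57


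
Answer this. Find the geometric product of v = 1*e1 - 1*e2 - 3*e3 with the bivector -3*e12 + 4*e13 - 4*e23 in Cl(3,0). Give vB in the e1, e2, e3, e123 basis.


vB has grade-1 (vector) and grade-3 (trivector) parts: vB = (v _| B) + (v ^ B).
Vector part <vB>_1:
  e1: -v2*b12 - v3*b13 = -(-1)*(-3) - (-3)*(4) = 9
  e2: v1*b12 - v3*b23 = (1)*(-3) - (-3)*(-4) = -15
  e3: v1*b13 + v2*b23 = (1)*(4) + (-1)*(-4) = 8
Trivector part <vB>_3:
  e123: v1*b23 - v2*b13 + v3*b12 = (1)*(-4) - (-1)*(4) + (-3)*(-3) = 9
vB = 9*e1 - 15*e2 + 8*e3 + 9*e123


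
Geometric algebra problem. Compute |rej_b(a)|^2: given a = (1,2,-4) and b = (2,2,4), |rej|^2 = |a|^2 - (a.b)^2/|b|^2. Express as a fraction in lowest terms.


|a|^2 = 1^2 + 2^2 + (-4)^2 = 21
|b|^2 = 2^2 + 2^2 + 4^2 = 24
a . b = 1*2 + 2*2 + (-4)*4 = -10
(a.b)^2 = (-10)^2 = 100
|rej|^2 = 21 - 100/24
= (504 - 100)/24
= 404/24
In lowest terms: 101/6


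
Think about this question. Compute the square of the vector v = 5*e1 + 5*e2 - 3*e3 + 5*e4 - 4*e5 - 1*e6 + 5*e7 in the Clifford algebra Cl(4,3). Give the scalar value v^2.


v^2 = sum of c_i^2 * e_i^2
Positive signature terms (e_i^2 = +1): 5^2 + 5^2 + (-3)^2 + 5^2 = 84
Negative signature terms (e_j^2 = -1): (-4)^2 + (-1)^2 + 5^2 = 42
v^2 = 84 - 42 = 42


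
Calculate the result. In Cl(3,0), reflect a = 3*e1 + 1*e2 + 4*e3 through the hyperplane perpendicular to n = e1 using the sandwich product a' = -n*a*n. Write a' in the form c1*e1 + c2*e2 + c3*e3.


Reflection formula: a' = -n*a*n, with n = e1 (unit vector, n^2 = 1).
For reflection through hyperplane perp to e1:
The component along e1 flips sign, others stay.
a = (3, 1, 4)
a' = (-3, 1, 4)
a' = -3*e1 + 1*e2 + 4*e3


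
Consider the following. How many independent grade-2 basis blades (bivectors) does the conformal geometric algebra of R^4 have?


The conformal model of R^4 uses Cl(5,1) with m = 4 + 2 = 6 generators.
Number of grade-2 blades = C(m, 2) = C(6, 2)
= 6*5/2 = 15


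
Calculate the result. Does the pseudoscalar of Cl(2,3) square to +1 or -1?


The pseudoscalar I = e1...e_n (product of all n generators) of Cl(p,q) satisfies I^2 = (-1)^(q + n(n-1)/2).
p = 2, q = 3, n = p + q = 5
n(n-1)/2 = 5 * 4 / 2 = 10
Exponent = q + n(n-1)/2 = 3 + 10 = 13
I^2 = (-1)^13 = -1


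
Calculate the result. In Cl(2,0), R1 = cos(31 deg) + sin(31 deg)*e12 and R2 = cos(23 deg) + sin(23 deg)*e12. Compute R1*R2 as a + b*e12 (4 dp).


Same-plane rotors commute and their half-angles add:
R1*R2 = cos(a1 + a2) + sin(a1 + a2)*e12.
a1 + a2 = 31 + 23 = 54 deg
cos(54 deg) = 0.5878
sin(54 deg) = 0.8090
R1*R2 = 0.5878 + 0.8090*e12


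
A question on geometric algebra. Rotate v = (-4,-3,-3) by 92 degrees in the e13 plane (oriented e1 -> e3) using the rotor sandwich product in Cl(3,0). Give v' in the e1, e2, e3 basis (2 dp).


Rotor R = cos(46deg) - sin(46deg)*e13
Rotation angle theta = 2 * 46 = 92 degrees in the e13 plane (e1 -> e3).
The component perpendicular to the plane (e2) is invariant: v'_2 = v2 = -3.00
cos(92deg) = -0.0349, sin(92deg) = 0.9994
v'_1 = v1*cos(theta) - v3*sin(theta) = -4*(-0.0349) - (-3)*0.9994 = 3.14
v'_3 = v1*sin(theta) + v3*cos(theta) = -4*0.9994 + (-3)*(-0.0349) = -3.89
v' = 3.14*e1 - 3.00*e2 - 3.89*e3


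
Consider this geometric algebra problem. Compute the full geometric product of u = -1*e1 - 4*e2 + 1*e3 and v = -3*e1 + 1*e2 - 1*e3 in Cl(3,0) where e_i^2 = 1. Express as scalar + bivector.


In Cl(3,0): e_i^2 = 1, e_ie_j = -e_je_i for i != j.
Scalar part = u . v = (-1)*(-3) + (-4)*1 + 1*(-1)
= 3 + (-4) + (-1) = -2
e12 coeff = (-1)*1 - (-4)*(-3) = -1 - 12 = -13
e13 coeff = (-1)*(-1) - 1*(-3) = 1 - (-3) = 4
e23 coeff = (-4)*(-1) - 1*1 = 4 - 1 = 3
uv = -2 - 13*e12 + 4*e13 + 3*e23


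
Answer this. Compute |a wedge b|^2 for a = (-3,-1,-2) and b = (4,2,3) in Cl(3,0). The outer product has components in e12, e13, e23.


a wedge b = (a1*b2 - a2*b1)*e12 + (a1*b3 - a3*b1)*e13 + (a2*b3 - a3*b2)*e23
e12 coeff: (-3)*2 - (-1)*4 = -6 - (-4) = -2
e13 coeff: (-3)*3 - (-2)*4 = -9 - (-8) = -1
e23 coeff: (-1)*3 - (-2)*2 = -3 - (-4) = 1
|a wedge b|^2 = (-2)^2 + (-1)^2 + 1^2
= 4 + 1 + 1
= 6


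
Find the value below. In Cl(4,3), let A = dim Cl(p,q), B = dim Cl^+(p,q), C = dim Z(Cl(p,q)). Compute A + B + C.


n = 4 + 3 = 7
Total dim = 2^7 = 128
Even subalgebra dim = 2^6 = 64
n is odd, so center dim = 2
Sum = 128 + 64 + 2 = 194


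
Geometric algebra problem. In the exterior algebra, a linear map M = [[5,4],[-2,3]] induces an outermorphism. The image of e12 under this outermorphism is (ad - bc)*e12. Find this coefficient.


The outermorphism of a linear map f sends e1^e2 to f(e1)^f(e2).
f(e1) = 5*e1 - 2*e2
f(e2) = 4*e1 + 3*e2
f(e1) ^ f(e2) = (5*e1 - 2*e2) ^ (4*e1 + 3*e2)
= 5*3*e12 + (-2)*4*e21
= (15 - (-8))*e12
= 23*e12
Coefficient = 23


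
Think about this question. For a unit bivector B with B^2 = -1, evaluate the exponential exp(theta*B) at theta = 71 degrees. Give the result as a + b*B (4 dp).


For a unit bivector B with B^2 = -1, the exponential series gives
e^(theta*B) = cos(theta) + sin(theta)*B (the GA analogue of Euler's formula).
theta = 71 degrees = 1.239184 rad
cos(71 deg) = 0.3256
sin(71 deg) = 0.9455
exp(theta*B) = 0.3256 + 0.9455*B


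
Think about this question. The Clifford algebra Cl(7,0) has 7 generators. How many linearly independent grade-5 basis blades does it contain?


Number of grade-k basis blades in Cl(p,q) with n = p + q is C(n, k).
n = 7 + 0 = 7
C(7, 5) = 7! / (5! * 2!)
= 5040 / (120 * 2)
= 21


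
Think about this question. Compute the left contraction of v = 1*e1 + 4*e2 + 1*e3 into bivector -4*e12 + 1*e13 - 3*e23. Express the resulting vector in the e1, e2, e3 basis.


Left contraction v _| B = <vB>_1 (grade-1 part of the geometric product vB).
Using e1_|e12 = e2, e2_|e12 = -e1, e1_|e13 = e3, e3_|e13 = -e1, e2_|e23 = e3, e3_|e23 = -e2:
e1 coeff: -v2*b12 - v3*b13 = -(4)*(-4) - (1)*(1) = 15
e2 coeff: v1*b12 - v3*b23 = (1)*(-4) - (1)*(-3) = -1
e3 coeff: v1*b13 + v2*b23 = (1)*(1) + (4)*(-3) = -11
v _| B = 15*e1 - 1*e2 - 11*e3


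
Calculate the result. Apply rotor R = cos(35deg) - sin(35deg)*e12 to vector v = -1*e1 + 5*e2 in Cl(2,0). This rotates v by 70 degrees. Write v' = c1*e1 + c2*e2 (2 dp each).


Rotor R = cos(35deg) - sin(35deg)*e12
Rotation angle theta = 2 * 35 = 70 degrees
v' = R*v*~R rotates v by theta.
cos(70deg) = 0.3420, sin(70deg) = 0.9397
v'_1 = -1*cos(70deg) - 5*sin(70deg)
= -1*0.3420 - 5*0.9397
= -5.04
v'_2 = -1*sin(70deg) + 5*cos(70deg)
= -1*0.9397 + 5*0.3420
= 0.77
v' = -5.04*e1 + 0.77*e2


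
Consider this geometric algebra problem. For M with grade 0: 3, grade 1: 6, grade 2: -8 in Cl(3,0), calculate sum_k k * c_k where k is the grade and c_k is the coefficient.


Grade-weighted sum = sum of grade_k * coefficient_k
0*3 = 0
1*6 = 6
2*(-8) = -16
Total = 0 + 6 + (-16) = -10


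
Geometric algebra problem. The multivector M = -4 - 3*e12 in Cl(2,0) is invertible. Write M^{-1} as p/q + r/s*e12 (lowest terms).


M = -4 - 3*e12, where e12^2 = -1.
Since M commutes with its reverse ~M = a - b*e12, M * ~M = a^2 - b^2*e12^2 = a^2 + b^2.
So M^{-1} = ~M / (a^2 + b^2) = (a - b*e12)/(a^2 + b^2).
a^2 + b^2 = 16 + 9 = 25
Scalar part = -4/25 = -4/25
Bivector coeff = 3/25 = 3/25
M^{-1} = -4/25 + 3/25*e12
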